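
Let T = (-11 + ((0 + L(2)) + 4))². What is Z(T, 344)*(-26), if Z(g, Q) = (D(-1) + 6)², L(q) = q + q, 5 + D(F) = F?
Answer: 0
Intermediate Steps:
D(F) = -5 + F
L(q) = 2*q
T = 9 (T = (-11 + ((0 + 2*2) + 4))² = (-11 + ((0 + 4) + 4))² = (-11 + (4 + 4))² = (-11 + 8)² = (-3)² = 9)
Z(g, Q) = 0 (Z(g, Q) = ((-5 - 1) + 6)² = (-6 + 6)² = 0² = 0)
Z(T, 344)*(-26) = 0*(-26) = 0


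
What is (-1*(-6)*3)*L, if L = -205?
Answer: -3690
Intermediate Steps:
(-1*(-6)*3)*L = (-1*(-6)*3)*(-205) = (6*3)*(-205) = 18*(-205) = -3690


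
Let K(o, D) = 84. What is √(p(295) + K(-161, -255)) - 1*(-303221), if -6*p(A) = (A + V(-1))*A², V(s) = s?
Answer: 303221 + I*√4264141 ≈ 3.0322e+5 + 2065.0*I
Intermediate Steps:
p(A) = -A²*(-1 + A)/6 (p(A) = -(A - 1)*A²/6 = -(-1 + A)*A²/6 = -A²*(-1 + A)/6)
√(p(295) + K(-161, -255)) - 1*(-303221) = √((⅙)*295²*(1 - 1*295) + 84) - 1*(-303221) = √((⅙)*87025*(1 - 295) + 84) + 303221 = √((⅙)*87025*(-294) + 84) + 303221 = √(-4264225 + 84) + 303221 = √(-4264141) + 303221 = I*√4264141 + 303221 = 303221 + I*√4264141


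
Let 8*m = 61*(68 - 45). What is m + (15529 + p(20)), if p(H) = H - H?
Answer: 125635/8 ≈ 15704.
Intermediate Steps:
p(H) = 0
m = 1403/8 (m = (61*(68 - 45))/8 = (61*23)/8 = (⅛)*1403 = 1403/8 ≈ 175.38)
m + (15529 + p(20)) = 1403/8 + (15529 + 0) = 1403/8 + 15529 = 125635/8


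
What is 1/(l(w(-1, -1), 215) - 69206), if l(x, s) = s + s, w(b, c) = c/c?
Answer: -1/68776 ≈ -1.4540e-5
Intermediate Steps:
w(b, c) = 1
l(x, s) = 2*s
1/(l(w(-1, -1), 215) - 69206) = 1/(2*215 - 69206) = 1/(430 - 69206) = 1/(-68776) = -1/68776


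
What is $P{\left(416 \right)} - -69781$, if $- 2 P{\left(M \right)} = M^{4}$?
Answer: $-14974119787$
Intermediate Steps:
$P{\left(M \right)} = - \frac{M^{4}}{2}$
$P{\left(416 \right)} - -69781 = - \frac{416^{4}}{2} - -69781 = \left(- \frac{1}{2}\right) 29948379136 + 69781 = -14974189568 + 69781 = -14974119787$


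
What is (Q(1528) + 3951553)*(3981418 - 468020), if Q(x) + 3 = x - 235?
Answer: 13887910690514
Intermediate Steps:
Q(x) = -238 + x (Q(x) = -3 + (x - 235) = -3 + (-235 + x) = -238 + x)
(Q(1528) + 3951553)*(3981418 - 468020) = ((-238 + 1528) + 3951553)*(3981418 - 468020) = (1290 + 3951553)*3513398 = 3952843*3513398 = 13887910690514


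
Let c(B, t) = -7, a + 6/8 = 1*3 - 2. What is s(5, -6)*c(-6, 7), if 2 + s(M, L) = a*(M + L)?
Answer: 63/4 ≈ 15.750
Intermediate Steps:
a = 1/4 (a = -3/4 + (1*3 - 2) = -3/4 + (3 - 2) = -3/4 + 1 = 1/4 ≈ 0.25000)
s(M, L) = -2 + L/4 + M/4 (s(M, L) = -2 + (M + L)/4 = -2 + (L + M)/4 = -2 + (L/4 + M/4) = -2 + L/4 + M/4)
s(5, -6)*c(-6, 7) = (-2 + (1/4)*(-6) + (1/4)*5)*(-7) = (-2 - 3/2 + 5/4)*(-7) = -9/4*(-7) = 63/4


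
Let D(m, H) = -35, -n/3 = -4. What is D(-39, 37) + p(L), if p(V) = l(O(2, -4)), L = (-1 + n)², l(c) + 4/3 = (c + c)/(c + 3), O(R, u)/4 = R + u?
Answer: -497/15 ≈ -33.133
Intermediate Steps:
n = 12 (n = -3*(-4) = 12)
O(R, u) = 4*R + 4*u (O(R, u) = 4*(R + u) = 4*R + 4*u)
l(c) = -4/3 + 2*c/(3 + c) (l(c) = -4/3 + (c + c)/(c + 3) = -4/3 + (2*c)/(3 + c) = -4/3 + 2*c/(3 + c))
L = 121 (L = (-1 + 12)² = 11² = 121)
p(V) = 28/15 (p(V) = 2*(-6 + (4*2 + 4*(-4)))/(3*(3 + (4*2 + 4*(-4)))) = 2*(-6 + (8 - 16))/(3*(3 + (8 - 16))) = 2*(-6 - 8)/(3*(3 - 8)) = (⅔)*(-14)/(-5) = (⅔)*(-⅕)*(-14) = 28/15)
D(-39, 37) + p(L) = -35 + 28/15 = -497/15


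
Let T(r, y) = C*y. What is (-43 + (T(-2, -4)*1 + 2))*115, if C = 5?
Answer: -7015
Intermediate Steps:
T(r, y) = 5*y
(-43 + (T(-2, -4)*1 + 2))*115 = (-43 + ((5*(-4))*1 + 2))*115 = (-43 + (-20*1 + 2))*115 = (-43 + (-20 + 2))*115 = (-43 - 18)*115 = -61*115 = -7015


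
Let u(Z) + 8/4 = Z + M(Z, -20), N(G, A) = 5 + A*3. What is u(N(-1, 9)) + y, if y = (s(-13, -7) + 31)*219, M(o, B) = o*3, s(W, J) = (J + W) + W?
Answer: -312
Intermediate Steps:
s(W, J) = J + 2*W
N(G, A) = 5 + 3*A
M(o, B) = 3*o
u(Z) = -2 + 4*Z (u(Z) = -2 + (Z + 3*Z) = -2 + 4*Z)
y = -438 (y = ((-7 + 2*(-13)) + 31)*219 = ((-7 - 26) + 31)*219 = (-33 + 31)*219 = -2*219 = -438)
u(N(-1, 9)) + y = (-2 + 4*(5 + 3*9)) - 438 = (-2 + 4*(5 + 27)) - 438 = (-2 + 4*32) - 438 = (-2 + 128) - 438 = 126 - 438 = -312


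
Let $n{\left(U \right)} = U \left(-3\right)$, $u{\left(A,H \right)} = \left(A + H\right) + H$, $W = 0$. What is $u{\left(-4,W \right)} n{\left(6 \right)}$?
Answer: $72$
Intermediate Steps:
$u{\left(A,H \right)} = A + 2 H$
$n{\left(U \right)} = - 3 U$
$u{\left(-4,W \right)} n{\left(6 \right)} = \left(-4 + 2 \cdot 0\right) \left(\left(-3\right) 6\right) = \left(-4 + 0\right) \left(-18\right) = \left(-4\right) \left(-18\right) = 72$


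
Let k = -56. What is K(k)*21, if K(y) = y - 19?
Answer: -1575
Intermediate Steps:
K(y) = -19 + y
K(k)*21 = (-19 - 56)*21 = -75*21 = -1575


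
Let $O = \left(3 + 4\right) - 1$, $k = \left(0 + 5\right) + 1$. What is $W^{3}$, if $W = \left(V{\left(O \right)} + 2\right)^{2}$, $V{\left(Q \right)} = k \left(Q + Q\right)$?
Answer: $164206490176$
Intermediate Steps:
$k = 6$ ($k = 5 + 1 = 6$)
$O = 6$ ($O = 7 - 1 = 6$)
$V{\left(Q \right)} = 12 Q$ ($V{\left(Q \right)} = 6 \left(Q + Q\right) = 6 \cdot 2 Q = 12 Q$)
$W = 5476$ ($W = \left(12 \cdot 6 + 2\right)^{2} = \left(72 + 2\right)^{2} = 74^{2} = 5476$)
$W^{3} = 5476^{3} = 164206490176$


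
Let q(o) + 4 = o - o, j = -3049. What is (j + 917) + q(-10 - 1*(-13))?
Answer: -2136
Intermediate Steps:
q(o) = -4 (q(o) = -4 + (o - o) = -4 + 0 = -4)
(j + 917) + q(-10 - 1*(-13)) = (-3049 + 917) - 4 = -2132 - 4 = -2136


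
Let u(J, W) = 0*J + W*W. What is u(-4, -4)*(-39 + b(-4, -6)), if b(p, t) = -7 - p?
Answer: -672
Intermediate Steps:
u(J, W) = W**2 (u(J, W) = 0 + W**2 = W**2)
u(-4, -4)*(-39 + b(-4, -6)) = (-4)**2*(-39 + (-7 - 1*(-4))) = 16*(-39 + (-7 + 4)) = 16*(-39 - 3) = 16*(-42) = -672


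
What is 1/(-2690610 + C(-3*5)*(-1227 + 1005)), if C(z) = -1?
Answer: -1/2690388 ≈ -3.7169e-7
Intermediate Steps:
1/(-2690610 + C(-3*5)*(-1227 + 1005)) = 1/(-2690610 - (-1227 + 1005)) = 1/(-2690610 - 1*(-222)) = 1/(-2690610 + 222) = 1/(-2690388) = -1/2690388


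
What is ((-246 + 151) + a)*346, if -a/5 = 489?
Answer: -878840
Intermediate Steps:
a = -2445 (a = -5*489 = -2445)
((-246 + 151) + a)*346 = ((-246 + 151) - 2445)*346 = (-95 - 2445)*346 = -2540*346 = -878840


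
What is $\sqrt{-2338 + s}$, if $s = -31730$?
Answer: $2 i \sqrt{8517} \approx 184.58 i$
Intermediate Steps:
$\sqrt{-2338 + s} = \sqrt{-2338 - 31730} = \sqrt{-34068} = 2 i \sqrt{8517}$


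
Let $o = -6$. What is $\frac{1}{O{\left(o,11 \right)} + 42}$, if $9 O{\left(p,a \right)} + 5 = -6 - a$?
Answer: $\frac{9}{356} \approx 0.025281$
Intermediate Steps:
$O{\left(p,a \right)} = - \frac{11}{9} - \frac{a}{9}$ ($O{\left(p,a \right)} = - \frac{5}{9} + \frac{-6 - a}{9} = - \frac{5}{9} - \left(\frac{2}{3} + \frac{a}{9}\right) = - \frac{11}{9} - \frac{a}{9}$)
$\frac{1}{O{\left(o,11 \right)} + 42} = \frac{1}{\left(- \frac{11}{9} - \frac{11}{9}\right) + 42} = \frac{1}{- \frac{22}{9} + 42} = \frac{1}{\frac{356}{9}} = \frac{9}{356}$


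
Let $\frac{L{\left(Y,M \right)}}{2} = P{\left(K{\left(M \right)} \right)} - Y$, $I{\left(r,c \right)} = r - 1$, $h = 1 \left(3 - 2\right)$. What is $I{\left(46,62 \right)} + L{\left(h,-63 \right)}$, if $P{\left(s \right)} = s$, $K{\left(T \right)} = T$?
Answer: $-83$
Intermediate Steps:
$h = 1$ ($h = 1 \cdot 1 = 1$)
$I{\left(r,c \right)} = -1 + r$ ($I{\left(r,c \right)} = r - 1 = -1 + r$)
$L{\left(Y,M \right)} = - 2 Y + 2 M$ ($L{\left(Y,M \right)} = 2 \left(M - Y\right) = - 2 Y + 2 M$)
$I{\left(46,62 \right)} + L{\left(h,-63 \right)} = \left(-1 + 46\right) + \left(\left(-2\right) 1 + 2 \left(-63\right)\right) = 45 - 128 = -83$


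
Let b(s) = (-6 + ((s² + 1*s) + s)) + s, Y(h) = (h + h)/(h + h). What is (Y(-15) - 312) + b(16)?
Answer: -13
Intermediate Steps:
Y(h) = 1 (Y(h) = (2*h)/((2*h)) = (2*h)*(1/(2*h)) = 1)
b(s) = -6 + s² + 3*s (b(s) = (-6 + ((s² + s) + s)) + s = (-6 + ((s + s²) + s)) + s = (-6 + (s² + 2*s)) + s = (-6 + s² + 2*s) + s = -6 + s² + 3*s)
(Y(-15) - 312) + b(16) = (1 - 312) + (-6 + 16² + 3*16) = -311 + (-6 + 256 + 48) = -311 + 298 = -13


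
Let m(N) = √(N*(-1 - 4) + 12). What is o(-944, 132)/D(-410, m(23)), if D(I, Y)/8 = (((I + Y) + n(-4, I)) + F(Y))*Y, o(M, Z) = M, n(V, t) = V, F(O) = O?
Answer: 59*√103/(103*(√103 + 207*I)) ≈ 0.0013736 - 0.028017*I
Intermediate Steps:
m(N) = √(12 - 5*N) (m(N) = √(N*(-5) + 12) = √(-5*N + 12) = √(12 - 5*N))
D(I, Y) = 8*Y*(-4 + I + 2*Y) (D(I, Y) = 8*((((I + Y) - 4) + Y)*Y) = 8*(((-4 + I + Y) + Y)*Y) = 8*((-4 + I + 2*Y)*Y) = 8*(Y*(-4 + I + 2*Y)) = 8*Y*(-4 + I + 2*Y))
o(-944, 132)/D(-410, m(23)) = -944*1/(8*√(12 - 5*23)*(-4 - 410 + 2*√(12 - 5*23))) = -944*1/(8*√(12 - 115)*(-4 - 410 + 2*√(12 - 115))) = -944*(-I*√103/(824*(-4 - 410 + 2*√(-103)))) = -944*(-I*√103/(824*(-4 - 410 + 2*(I*√103)))) = -944*(-I*√103/(824*(-4 - 410 + 2*I*√103))) = -944*(-I*√103/(824*(-414 + 2*I*√103))) = -(-118)*I*√103/(103*(-414 + 2*I*√103)) = 118*I*√103/(103*(-414 + 2*I*√103))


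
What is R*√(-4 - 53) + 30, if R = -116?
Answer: 30 - 116*I*√57 ≈ 30.0 - 875.78*I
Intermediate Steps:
R*√(-4 - 53) + 30 = -116*√(-4 - 53) + 30 = -116*I*√57 + 30 = 30 - 116*I*√57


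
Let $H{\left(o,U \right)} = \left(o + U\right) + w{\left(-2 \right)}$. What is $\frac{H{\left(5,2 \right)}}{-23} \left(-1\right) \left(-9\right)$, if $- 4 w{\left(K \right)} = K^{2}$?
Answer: $- \frac{54}{23} \approx -2.3478$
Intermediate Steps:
$w{\left(K \right)} = - \frac{K^{2}}{4}$
$H{\left(o,U \right)} = -1 + U + o$ ($H{\left(o,U \right)} = \left(o + U\right) - \frac{\left(-2\right)^{2}}{4} = \left(U + o\right) - 1 = -1 + U + o$)
$\frac{H{\left(5,2 \right)}}{-23} \left(-1\right) \left(-9\right) = \frac{-1 + 2 + 5}{-23} \left(-1\right) \left(-9\right) = 6 \left(- \frac{1}{23}\right) \left(-1\right) \left(-9\right) = \left(- \frac{6}{23}\right) \left(-1\right) \left(-9\right) = \frac{6}{23} \left(-9\right) = - \frac{54}{23}$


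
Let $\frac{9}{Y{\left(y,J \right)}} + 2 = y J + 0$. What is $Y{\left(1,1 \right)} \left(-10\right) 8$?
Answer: $720$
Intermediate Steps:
$Y{\left(y,J \right)} = \frac{9}{-2 + J y}$ ($Y{\left(y,J \right)} = \frac{9}{-2 + \left(y J + 0\right)} = \frac{9}{-2 + \left(J y + 0\right)} = \frac{9}{-2 + J y}$)
$Y{\left(1,1 \right)} \left(-10\right) 8 = \frac{9}{-2 + 1 \cdot 1} \left(-10\right) 8 = \frac{9}{-2 + 1} \left(-10\right) 8 = \frac{9}{-1} \left(-10\right) 8 = 9 \left(-1\right) \left(-10\right) 8 = \left(-9\right) \left(-10\right) 8 = 90 \cdot 8 = 720$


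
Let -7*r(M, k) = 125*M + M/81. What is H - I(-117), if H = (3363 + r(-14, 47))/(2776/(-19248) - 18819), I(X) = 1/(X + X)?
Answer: -5966605477/31785760422 ≈ -0.18771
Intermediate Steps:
I(X) = 1/(2*X)
r(M, k) = -10126*M/567 (r(M, k) = -(125*M + M/81)/7 = -10126*M/567)
H = -234709310/1222529247 (H = (3363 - 10126/567*(-14))/(2776/(-19248) - 18819) = (3363 + 20252/81)/(2776*(-1/19248) - 18819) = 292655/(81*(-347/2406 - 18819)) = 292655/(81*(-45278861/2406)) = (292655/81)*(-2406/45278861) = -234709310/1222529247 ≈ -0.19199)
H - I(-117) = -234709310/1222529247 - 1/(2*(-117)) = -234709310/1222529247 - (-1)/(2*117) = -234709310/1222529247 - 1*(-1/234) = -234709310/1222529247 + 1/234 = -5966605477/31785760422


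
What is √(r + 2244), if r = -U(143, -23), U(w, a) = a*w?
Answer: √5533 ≈ 74.384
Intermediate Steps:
r = 3289 (r = -(-23)*143 = -1*(-3289) = 3289)
√(r + 2244) = √(3289 + 2244) = √5533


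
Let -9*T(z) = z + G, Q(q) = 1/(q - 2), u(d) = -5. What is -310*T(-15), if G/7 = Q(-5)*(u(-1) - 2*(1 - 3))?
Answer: -4340/9 ≈ -482.22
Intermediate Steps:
Q(q) = 1/(-2 + q)
G = 1 (G = 7*((-5 - 2*(1 - 3))/(-2 - 5)) = 7*((-5 - 2*(-2))/(-7)) = 7*(-(-5 + 4)/7) = 7*(-1/7*(-1)) = 7*(1/7) = 1)
T(z) = -1/9 - z/9 (T(z) = -(z + 1)/9 = -(1 + z)/9 = -1/9 - z/9)
-310*T(-15) = -310*(-1/9 - 1/9*(-15)) = -310*(-1/9 + 5/3) = -310*14/9 = -4340/9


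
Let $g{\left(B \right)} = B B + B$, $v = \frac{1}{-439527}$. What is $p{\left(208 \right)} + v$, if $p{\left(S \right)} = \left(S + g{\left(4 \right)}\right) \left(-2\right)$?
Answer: $- \frac{200424313}{439527} \approx -456.0$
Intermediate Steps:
$v = - \frac{1}{439527} \approx -2.2752 \cdot 10^{-6}$
$g{\left(B \right)} = B + B^{2}$ ($g{\left(B \right)} = B^{2} + B = B + B^{2}$)
$p{\left(S \right)} = -40 - 2 S$ ($p{\left(S \right)} = \left(S + 4 \left(1 + 4\right)\right) \left(-2\right) = \left(S + 4 \cdot 5\right) \left(-2\right) = \left(S + 20\right) \left(-2\right) = \left(20 + S\right) \left(-2\right) = -40 - 2 S$)
$p{\left(208 \right)} + v = \left(-40 - 416\right) - \frac{1}{439527} = -456 - \frac{1}{439527} = - \frac{200424313}{439527}$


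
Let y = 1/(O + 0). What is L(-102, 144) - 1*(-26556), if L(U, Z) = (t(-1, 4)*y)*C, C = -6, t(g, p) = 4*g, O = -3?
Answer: 26548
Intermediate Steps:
y = -⅓ (y = 1/(-3 + 0) = 1/(-3) = -⅓ ≈ -0.33333)
L(U, Z) = -8 (L(U, Z) = ((4*(-1))*(-⅓))*(-6) = -4*(-⅓)*(-6) = (4/3)*(-6) = -8)
L(-102, 144) - 1*(-26556) = -8 - 1*(-26556) = -8 + 26556 = 26548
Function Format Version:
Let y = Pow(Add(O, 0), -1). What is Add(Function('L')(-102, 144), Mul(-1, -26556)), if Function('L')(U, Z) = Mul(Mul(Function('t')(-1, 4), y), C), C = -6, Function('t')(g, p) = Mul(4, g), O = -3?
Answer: 26548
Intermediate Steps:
y = Rational(-1, 3) (y = Pow(Add(-3, 0), -1) = Pow(-3, -1) = Rational(-1, 3) ≈ -0.33333)
Function('L')(U, Z) = -8 (Function('L')(U, Z) = Mul(Mul(Mul(4, -1), Rational(-1, 3)), -6) = Mul(Mul(-4, Rational(-1, 3)), -6) = Mul(Rational(4, 3), -6) = -8)
Add(Function('L')(-102, 144), Mul(-1, -26556)) = Add(-8, Mul(-1, -26556)) = Add(-8, 26556) = 26548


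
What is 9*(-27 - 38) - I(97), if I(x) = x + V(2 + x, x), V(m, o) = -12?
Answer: -670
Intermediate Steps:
I(x) = -12 + x (I(x) = x - 12 = -12 + x)
9*(-27 - 38) - I(97) = 9*(-27 - 38) - (-12 + 97) = 9*(-65) - 1*85 = -585 - 85 = -670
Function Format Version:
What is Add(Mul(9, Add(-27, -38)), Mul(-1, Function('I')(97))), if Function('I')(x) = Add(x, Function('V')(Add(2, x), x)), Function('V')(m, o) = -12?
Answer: -670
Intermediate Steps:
Function('I')(x) = Add(-12, x) (Function('I')(x) = Add(x, -12) = Add(-12, x))
Add(Mul(9, Add(-27, -38)), Mul(-1, Function('I')(97))) = Add(Mul(9, Add(-27, -38)), Mul(-1, Add(-12, 97))) = Add(Mul(9, -65), Mul(-1, 85)) = Add(-585, -85) = -670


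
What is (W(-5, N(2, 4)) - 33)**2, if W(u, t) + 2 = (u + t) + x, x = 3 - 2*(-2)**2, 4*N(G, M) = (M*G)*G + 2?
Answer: 6561/4 ≈ 1640.3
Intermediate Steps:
N(G, M) = 1/2 + M*G**2/4 (N(G, M) = ((M*G)*G + 2)/4 = ((G*M)*G + 2)/4 = (M*G**2 + 2)/4 = (2 + M*G**2)/4 = 1/2 + M*G**2/4)
x = -5 (x = 3 - 2*4 = 3 - 8 = -5)
W(u, t) = -7 + t + u (W(u, t) = -2 + ((u + t) - 5) = -2 + ((t + u) - 5) = -2 + (-5 + t + u) = -7 + t + u)
(W(-5, N(2, 4)) - 33)**2 = ((-7 + (1/2 + (1/4)*4*2**2) - 5) - 33)**2 = ((-7 + (1/2 + (1/4)*4*4) - 5) - 33)**2 = ((-7 + (1/2 + 4) - 5) - 33)**2 = ((-7 + 9/2 - 5) - 33)**2 = (-15/2 - 33)**2 = (-81/2)**2 = 6561/4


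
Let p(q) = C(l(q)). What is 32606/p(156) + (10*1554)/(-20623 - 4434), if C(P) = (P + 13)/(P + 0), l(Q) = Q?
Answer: 9803900484/325741 ≈ 30097.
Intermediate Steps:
C(P) = (13 + P)/P
p(q) = (13 + q)/q
32606/p(156) + (10*1554)/(-20623 - 4434) = 32606/(((13 + 156)/156)) + (10*1554)/(-20623 - 4434) = 32606/(((1/156)*169)) + 15540/(-25057) = 32606/(13/12) + 15540*(-1/25057) = 32606*(12/13) - 15540/25057 = 391272/13 - 15540/25057 = 9803900484/325741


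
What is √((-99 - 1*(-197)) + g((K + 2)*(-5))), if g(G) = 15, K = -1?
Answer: √113 ≈ 10.630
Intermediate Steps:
√((-99 - 1*(-197)) + g((K + 2)*(-5))) = √((-99 - 1*(-197)) + 15) = √((-99 + 197) + 15) = √(98 + 15) = √113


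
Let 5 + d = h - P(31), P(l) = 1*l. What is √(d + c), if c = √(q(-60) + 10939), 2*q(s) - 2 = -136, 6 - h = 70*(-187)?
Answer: √(13060 + 6*√302) ≈ 114.74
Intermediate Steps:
P(l) = l
h = 13096 (h = 6 - 70*(-187) = 6 - 1*(-13090) = 6 + 13090 = 13096)
q(s) = -67 (q(s) = 1 + (½)*(-136) = 1 - 68 = -67)
c = 6*√302 (c = √(-67 + 10939) = √10872 = 6*√302 ≈ 104.27)
d = 13060 (d = -5 + (13096 - 1*31) = -5 + (13096 - 31) = -5 + 13065 = 13060)
√(d + c) = √(13060 + 6*√302)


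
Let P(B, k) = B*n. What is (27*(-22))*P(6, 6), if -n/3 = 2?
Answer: 21384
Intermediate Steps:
n = -6 (n = -3*2 = -6)
P(B, k) = -6*B (P(B, k) = B*(-6) = -6*B)
(27*(-22))*P(6, 6) = (27*(-22))*(-6*6) = -594*(-36) = 21384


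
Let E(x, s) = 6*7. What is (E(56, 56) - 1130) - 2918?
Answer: -4006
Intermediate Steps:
E(x, s) = 42
(E(56, 56) - 1130) - 2918 = (42 - 1130) - 2918 = -1088 - 2918 = -4006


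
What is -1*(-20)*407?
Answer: 8140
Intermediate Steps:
-1*(-20)*407 = 20*407 = 8140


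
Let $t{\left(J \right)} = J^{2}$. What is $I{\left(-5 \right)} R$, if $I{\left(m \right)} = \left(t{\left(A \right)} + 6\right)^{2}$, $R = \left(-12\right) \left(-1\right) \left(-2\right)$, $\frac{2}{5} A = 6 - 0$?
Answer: $-1280664$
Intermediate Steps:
$A = 15$ ($A = \frac{5 \left(6 - 0\right)}{2} = \frac{5 \left(6 + 0\right)}{2} = \frac{5}{2} \cdot 6 = 15$)
$R = -24$ ($R = 12 \left(-2\right) = -24$)
$I{\left(m \right)} = 53361$ ($I{\left(m \right)} = \left(15^{2} + 6\right)^{2} = \left(225 + 6\right)^{2} = 231^{2} = 53361$)
$I{\left(-5 \right)} R = 53361 \left(-24\right) = -1280664$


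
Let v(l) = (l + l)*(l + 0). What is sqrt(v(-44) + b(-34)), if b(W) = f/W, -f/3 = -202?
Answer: sqrt(1113857)/17 ≈ 62.082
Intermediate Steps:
f = 606 (f = -3*(-202) = 606)
v(l) = 2*l**2 (v(l) = (2*l)*l = 2*l**2)
b(W) = 606/W
sqrt(v(-44) + b(-34)) = sqrt(2*(-44)**2 + 606/(-34)) = sqrt(2*1936 + 606*(-1/34)) = sqrt(3872 - 303/17) = sqrt(65521/17) = sqrt(1113857)/17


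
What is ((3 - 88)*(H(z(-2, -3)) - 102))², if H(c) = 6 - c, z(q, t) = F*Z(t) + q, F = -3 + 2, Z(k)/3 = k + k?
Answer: 90630400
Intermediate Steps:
Z(k) = 6*k (Z(k) = 3*(k + k) = 3*(2*k) = 6*k)
F = -1
z(q, t) = q - 6*t (z(q, t) = -6*t + q = q - 6*t)
((3 - 88)*(H(z(-2, -3)) - 102))² = ((3 - 88)*((6 - (-2 - 6*(-3))) - 102))² = (-85*((6 - (-2 + 18)) - 102))² = (-85*((6 - 1*16) - 102))² = (-85*((6 - 16) - 102))² = (-85*(-10 - 102))² = (-85*(-112))² = 9520² = 90630400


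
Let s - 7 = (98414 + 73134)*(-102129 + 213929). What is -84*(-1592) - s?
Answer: -19178932679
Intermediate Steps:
s = 19179066407 (s = 7 + (98414 + 73134)*(-102129 + 213929) = 7 + 171548*111800 = 7 + 19179066400 = 19179066407)
-84*(-1592) - s = -84*(-1592) - 1*19179066407 = 133728 - 19179066407 = -19178932679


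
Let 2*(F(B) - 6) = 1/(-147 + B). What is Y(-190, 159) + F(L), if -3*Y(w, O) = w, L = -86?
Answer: 96925/1398 ≈ 69.331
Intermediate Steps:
Y(w, O) = -w/3
F(B) = 6 + 1/(2*(-147 + B))
Y(-190, 159) + F(L) = -⅓*(-190) + (-1763 + 12*(-86))/(2*(-147 - 86)) = 190/3 + (½)*(-1763 - 1032)/(-233) = 190/3 + (½)*(-1/233)*(-2795) = 190/3 + 2795/466 = 96925/1398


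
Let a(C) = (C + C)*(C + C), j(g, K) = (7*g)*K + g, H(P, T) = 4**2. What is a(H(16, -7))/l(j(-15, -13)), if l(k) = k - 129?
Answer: 1024/1221 ≈ 0.83866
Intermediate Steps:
H(P, T) = 16
j(g, K) = g + 7*K*g (j(g, K) = 7*K*g + g = g + 7*K*g)
a(C) = 4*C**2 (a(C) = (2*C)*(2*C) = 4*C**2)
l(k) = -129 + k
a(H(16, -7))/l(j(-15, -13)) = (4*16**2)/(-129 - 15*(1 + 7*(-13))) = (4*256)/(-129 - 15*(1 - 91)) = 1024/(-129 - 15*(-90)) = 1024/(-129 + 1350) = 1024/1221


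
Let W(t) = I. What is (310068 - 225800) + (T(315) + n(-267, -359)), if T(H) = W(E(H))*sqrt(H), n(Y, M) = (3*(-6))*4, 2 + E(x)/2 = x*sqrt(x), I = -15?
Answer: 84196 - 45*sqrt(35) ≈ 83930.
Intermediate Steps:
E(x) = -4 + 2*x**(3/2) (E(x) = -4 + 2*(x*sqrt(x)) = -4 + 2*x**(3/2))
W(t) = -15
n(Y, M) = -72 (n(Y, M) = -18*4 = -72)
T(H) = -15*sqrt(H)
(310068 - 225800) + (T(315) + n(-267, -359)) = (310068 - 225800) + (-45*sqrt(35) - 72) = 84268 + (-45*sqrt(35) - 72) = 84268 + (-72 - 45*sqrt(35)) = 84196 - 45*sqrt(35)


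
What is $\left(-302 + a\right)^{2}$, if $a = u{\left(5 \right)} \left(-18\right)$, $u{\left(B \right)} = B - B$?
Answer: $91204$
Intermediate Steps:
$u{\left(B \right)} = 0$
$a = 0$ ($a = 0 \left(-18\right) = 0$)
$\left(-302 + a\right)^{2} = \left(-302 + 0\right)^{2} = \left(-302\right)^{2} = 91204$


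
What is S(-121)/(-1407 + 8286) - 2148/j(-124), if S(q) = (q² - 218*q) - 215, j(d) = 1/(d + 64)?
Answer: 886606324/6879 ≈ 1.2889e+5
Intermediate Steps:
j(d) = 1/(64 + d)
S(q) = -215 + q² - 218*q
S(-121)/(-1407 + 8286) - 2148/j(-124) = (-215 + (-121)² - 218*(-121))/(-1407 + 8286) - 2148/(1/(64 - 124)) = (-215 + 14641 + 26378)/6879 - 2148/(1/(-60)) = 40804*(1/6879) - 2148/(-1/60) = 40804/6879 - 2148*(-60) = 40804/6879 + 128880 = 886606324/6879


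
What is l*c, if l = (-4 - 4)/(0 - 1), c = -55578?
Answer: -444624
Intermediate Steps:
l = 8 (l = -8/(-1) = -8*(-1) = 8)
l*c = 8*(-55578) = -444624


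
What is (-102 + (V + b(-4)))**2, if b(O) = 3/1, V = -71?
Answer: 28900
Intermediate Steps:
b(O) = 3 (b(O) = 3*1 = 3)
(-102 + (V + b(-4)))**2 = (-102 + (-71 + 3))**2 = (-102 - 68)**2 = (-170)**2 = 28900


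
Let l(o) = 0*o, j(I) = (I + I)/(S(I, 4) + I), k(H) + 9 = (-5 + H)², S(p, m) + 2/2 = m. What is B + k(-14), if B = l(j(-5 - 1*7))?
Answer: 352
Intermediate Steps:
S(p, m) = -1 + m
k(H) = -9 + (-5 + H)²
j(I) = 2*I/(3 + I) (j(I) = (I + I)/((-1 + 4) + I) = (2*I)/(3 + I) = 2*I/(3 + I))
l(o) = 0
B = 0
B + k(-14) = 0 + (-9 + (-5 - 14)²) = 0 + (-9 + (-19)²) = 0 + (-9 + 361) = 0 + 352 = 352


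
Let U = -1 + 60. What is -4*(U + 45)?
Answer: -416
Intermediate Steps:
U = 59
-4*(U + 45) = -4*(59 + 45) = -4*104 = -416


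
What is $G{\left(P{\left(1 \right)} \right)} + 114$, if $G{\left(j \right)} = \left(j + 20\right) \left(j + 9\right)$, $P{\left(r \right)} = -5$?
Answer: $174$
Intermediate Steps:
$G{\left(j \right)} = \left(9 + j\right) \left(20 + j\right)$ ($G{\left(j \right)} = \left(20 + j\right) \left(9 + j\right) = \left(9 + j\right) \left(20 + j\right)$)
$G{\left(P{\left(1 \right)} \right)} + 114 = \left(180 + \left(-5\right)^{2} + 29 \left(-5\right)\right) + 114 = \left(180 + 25 - 145\right) + 114 = 60 + 114 = 174$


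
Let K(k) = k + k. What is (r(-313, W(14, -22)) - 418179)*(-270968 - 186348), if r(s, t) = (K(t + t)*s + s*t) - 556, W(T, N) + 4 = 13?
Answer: 197935511120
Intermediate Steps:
K(k) = 2*k
W(T, N) = 9 (W(T, N) = -4 + 13 = 9)
r(s, t) = -556 + 5*s*t (r(s, t) = ((2*(t + t))*s + s*t) - 556 = ((2*(2*t))*s + s*t) - 556 = ((4*t)*s + s*t) - 556 = (4*s*t + s*t) - 556 = 5*s*t - 556 = -556 + 5*s*t)
(r(-313, W(14, -22)) - 418179)*(-270968 - 186348) = ((-556 + 5*(-313)*9) - 418179)*(-270968 - 186348) = ((-556 - 14085) - 418179)*(-457316) = (-14641 - 418179)*(-457316) = -432820*(-457316) = 197935511120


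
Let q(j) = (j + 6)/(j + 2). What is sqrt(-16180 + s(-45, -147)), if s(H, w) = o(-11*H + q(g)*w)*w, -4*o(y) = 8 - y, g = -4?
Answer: I*sqrt(157918)/2 ≈ 198.69*I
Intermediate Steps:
q(j) = (6 + j)/(2 + j)
o(y) = -2 + y/4 (o(y) = -(8 - y)/4 = -2 + y/4)
s(H, w) = w*(-2 - 11*H/4 - w/4) (s(H, w) = (-2 + (-11*H + ((6 - 4)/(2 - 4))*w)/4)*w = (-2 + (-11*H + (2/(-2))*w)/4)*w = (-2 + (-11*H + (-1/2*2)*w)/4)*w = (-2 + (-11*H - w)/4)*w = (-2 + (-w - 11*H)/4)*w = (-2 + (-11*H/4 - w/4))*w = (-2 - 11*H/4 - w/4)*w = w*(-2 - 11*H/4 - w/4))
sqrt(-16180 + s(-45, -147)) = sqrt(-16180 - 1/4*(-147)*(8 - 147 + 11*(-45))) = sqrt(-16180 - 1/4*(-147)*(8 - 147 - 495)) = sqrt(-16180 - 1/4*(-147)*(-634)) = sqrt(-16180 - 46599/2) = sqrt(-78959/2) = I*sqrt(157918)/2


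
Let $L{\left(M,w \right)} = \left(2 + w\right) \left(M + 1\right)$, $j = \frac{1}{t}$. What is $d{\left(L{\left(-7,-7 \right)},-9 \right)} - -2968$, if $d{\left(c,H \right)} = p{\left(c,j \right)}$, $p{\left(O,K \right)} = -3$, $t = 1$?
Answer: $2965$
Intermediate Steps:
$j = 1$ ($j = 1^{-1} = 1$)
$L{\left(M,w \right)} = \left(1 + M\right) \left(2 + w\right)$ ($L{\left(M,w \right)} = \left(2 + w\right) \left(1 + M\right) = \left(1 + M\right) \left(2 + w\right)$)
$d{\left(c,H \right)} = -3$
$d{\left(L{\left(-7,-7 \right)},-9 \right)} - -2968 = -3 - -2968 = -3 + 2968 = 2965$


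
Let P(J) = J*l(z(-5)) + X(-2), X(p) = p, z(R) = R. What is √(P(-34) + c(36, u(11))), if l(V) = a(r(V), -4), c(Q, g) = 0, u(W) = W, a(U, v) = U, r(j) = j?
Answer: 2*√42 ≈ 12.961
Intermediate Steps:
l(V) = V
P(J) = -2 - 5*J (P(J) = J*(-5) - 2 = -5*J - 2 = -2 - 5*J)
√(P(-34) + c(36, u(11))) = √((-2 - 5*(-34)) + 0) = √((-2 + 170) + 0) = √(168 + 0) = √168 = 2*√42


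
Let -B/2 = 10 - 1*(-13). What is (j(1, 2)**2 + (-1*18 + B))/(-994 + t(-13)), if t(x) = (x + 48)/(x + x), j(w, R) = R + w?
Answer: 1430/25879 ≈ 0.055257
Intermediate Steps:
B = -46 (B = -2*(10 - 1*(-13)) = -2*(10 + 13) = -2*23 = -46)
t(x) = (48 + x)/(2*x) (t(x) = (48 + x)/((2*x)) = (48 + x)*(1/(2*x)) = (48 + x)/(2*x))
(j(1, 2)**2 + (-1*18 + B))/(-994 + t(-13)) = ((2 + 1)**2 + (-1*18 - 46))/(-994 + (1/2)*(48 - 13)/(-13)) = (3**2 + (-18 - 46))/(-994 + (1/2)*(-1/13)*35) = (9 - 64)/(-994 - 35/26) = -55/(-25879/26) = -55*(-26/25879) = 1430/25879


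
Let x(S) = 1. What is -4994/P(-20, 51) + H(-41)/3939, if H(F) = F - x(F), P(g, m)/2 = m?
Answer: -3279275/66963 ≈ -48.971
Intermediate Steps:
P(g, m) = 2*m
H(F) = -1 + F (H(F) = F - 1*1 = F - 1 = -1 + F)
-4994/P(-20, 51) + H(-41)/3939 = -4994/(2*51) + (-1 - 41)/3939 = -4994/102 - 42*1/3939 = -4994*1/102 - 14/1313 = -2497/51 - 14/1313 = -3279275/66963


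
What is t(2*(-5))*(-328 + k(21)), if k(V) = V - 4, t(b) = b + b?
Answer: 6220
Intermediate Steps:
t(b) = 2*b
k(V) = -4 + V
t(2*(-5))*(-328 + k(21)) = (2*(2*(-5)))*(-328 + (-4 + 21)) = (2*(-10))*(-328 + 17) = -20*(-311) = 6220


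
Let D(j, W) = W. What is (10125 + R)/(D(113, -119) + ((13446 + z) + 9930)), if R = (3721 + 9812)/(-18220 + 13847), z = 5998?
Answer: 44263092/127932115 ≈ 0.34599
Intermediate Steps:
R = -13533/4373 (R = 13533/(-4373) = 13533*(-1/4373) = -13533/4373 ≈ -3.0947)
(10125 + R)/(D(113, -119) + ((13446 + z) + 9930)) = (10125 - 13533/4373)/(-119 + ((13446 + 5998) + 9930)) = 44263092/(4373*(-119 + (19444 + 9930))) = 44263092/(4373*(-119 + 29374)) = (44263092/4373)/29255 = (44263092/4373)*(1/29255) = 44263092/127932115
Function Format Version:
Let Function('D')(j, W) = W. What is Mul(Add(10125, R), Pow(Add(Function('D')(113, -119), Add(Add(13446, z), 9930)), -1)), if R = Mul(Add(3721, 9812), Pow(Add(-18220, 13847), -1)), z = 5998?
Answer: Rational(44263092, 127932115) ≈ 0.34599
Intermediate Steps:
R = Rational(-13533, 4373) (R = Mul(13533, Pow(-4373, -1)) = Mul(13533, Rational(-1, 4373)) = Rational(-13533, 4373) ≈ -3.0947)
Mul(Add(10125, R), Pow(Add(Function('D')(113, -119), Add(Add(13446, z), 9930)), -1)) = Mul(Add(10125, Rational(-13533, 4373)), Pow(Add(-119, Add(Add(13446, 5998), 9930)), -1)) = Mul(Rational(44263092, 4373), Pow(Add(-119, Add(19444, 9930)), -1)) = Mul(Rational(44263092, 4373), Pow(Add(-119, 29374), -1)) = Mul(Rational(44263092, 4373), Pow(29255, -1)) = Mul(Rational(44263092, 4373), Rational(1, 29255)) = Rational(44263092, 127932115)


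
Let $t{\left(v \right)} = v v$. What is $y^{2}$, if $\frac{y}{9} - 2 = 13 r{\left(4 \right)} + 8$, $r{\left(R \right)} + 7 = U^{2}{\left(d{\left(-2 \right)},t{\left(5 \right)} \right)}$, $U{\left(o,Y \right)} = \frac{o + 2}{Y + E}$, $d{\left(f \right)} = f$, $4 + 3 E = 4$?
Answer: $531441$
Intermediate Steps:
$E = 0$ ($E = - \frac{4}{3} + \frac{1}{3} \cdot 4 = - \frac{4}{3} + \frac{4}{3} = 0$)
$t{\left(v \right)} = v^{2}$
$U{\left(o,Y \right)} = \frac{2 + o}{Y}$ ($U{\left(o,Y \right)} = \frac{o + 2}{Y + 0} = \frac{2 + o}{Y}$)
$r{\left(R \right)} = -7$ ($r{\left(R \right)} = -7 + \left(\frac{2 - 2}{5^{2}}\right)^{2} = -7 + \left(\frac{1}{25} \cdot 0\right)^{2} = -7 + 0^{2} = -7 + 0 = -7$)
$y = -729$ ($y = 18 + 9 \left(13 \left(-7\right) + 8\right) = 18 + 9 \left(-91 + 8\right) = 18 + 9 \left(-83\right) = 18 - 747 = -729$)
$y^{2} = \left(-729\right)^{2} = 531441$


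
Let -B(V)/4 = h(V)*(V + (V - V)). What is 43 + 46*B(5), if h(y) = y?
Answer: -4557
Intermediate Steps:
B(V) = -4*V² (B(V) = -4*V*(V + (V - V)) = -4*V*(V + 0) = -4*V*V = -4*V²)
43 + 46*B(5) = 43 + 46*(-4*5²) = 43 + 46*(-4*25) = 43 + 46*(-100) = 43 - 4600 = -4557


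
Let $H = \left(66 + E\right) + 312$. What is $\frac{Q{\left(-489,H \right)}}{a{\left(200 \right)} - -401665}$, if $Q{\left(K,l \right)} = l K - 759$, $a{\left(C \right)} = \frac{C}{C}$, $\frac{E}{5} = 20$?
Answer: $- \frac{234501}{401666} \approx -0.58382$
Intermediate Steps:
$E = 100$ ($E = 5 \cdot 20 = 100$)
$a{\left(C \right)} = 1$
$H = 478$ ($H = \left(66 + 100\right) + 312 = 166 + 312 = 478$)
$Q{\left(K,l \right)} = -759 + K l$ ($Q{\left(K,l \right)} = K l - 759 = -759 + K l$)
$\frac{Q{\left(-489,H \right)}}{a{\left(200 \right)} - -401665} = \frac{-759 - 233742}{1 - -401665} = \frac{-759 - 233742}{1 + 401665} = - \frac{234501}{401666}$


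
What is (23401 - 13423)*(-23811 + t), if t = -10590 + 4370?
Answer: -299649318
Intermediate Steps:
t = -6220
(23401 - 13423)*(-23811 + t) = (23401 - 13423)*(-23811 - 6220) = 9978*(-30031) = -299649318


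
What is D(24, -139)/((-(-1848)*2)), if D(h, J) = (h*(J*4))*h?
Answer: -6672/77 ≈ -86.649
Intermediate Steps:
D(h, J) = 4*J*h² (D(h, J) = (h*(4*J))*h = (4*J*h)*h = 4*J*h²)
D(24, -139)/((-(-1848)*2)) = (4*(-139)*24²)/((-(-1848)*2)) = (4*(-139)*576)/((-66*(-56))) = -320256/3696 = -320256*1/3696 = -6672/77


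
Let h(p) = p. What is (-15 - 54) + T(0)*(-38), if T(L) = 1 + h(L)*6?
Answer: -107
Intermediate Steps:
T(L) = 1 + 6*L (T(L) = 1 + L*6 = 1 + 6*L)
(-15 - 54) + T(0)*(-38) = (-15 - 54) + (1 + 6*0)*(-38) = -69 + (1 + 0)*(-38) = -69 + 1*(-38) = -69 - 38 = -107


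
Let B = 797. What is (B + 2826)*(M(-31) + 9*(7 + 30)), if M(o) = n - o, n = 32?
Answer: 1434708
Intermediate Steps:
M(o) = 32 - o
(B + 2826)*(M(-31) + 9*(7 + 30)) = (797 + 2826)*((32 - 1*(-31)) + 9*(7 + 30)) = 3623*((32 + 31) + 9*37) = 3623*(63 + 333) = 3623*396 = 1434708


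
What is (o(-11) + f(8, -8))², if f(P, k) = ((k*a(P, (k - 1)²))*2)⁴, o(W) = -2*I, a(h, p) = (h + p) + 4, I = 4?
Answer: 24033855719400000501841984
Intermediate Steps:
a(h, p) = 4 + h + p
o(W) = -8 (o(W) = -2*4 = -8)
f(P, k) = 16*k⁴*(4 + P + (-1 + k)²)⁴ (f(P, k) = ((k*(4 + P + (k - 1)²))*2)⁴ = ((k*(4 + P + (-1 + k)²))*2)⁴ = (2*k*(4 + P + (-1 + k)²))⁴ = 16*k⁴*(4 + P + (-1 + k)²)⁴)
(o(-11) + f(8, -8))² = (-8 + 16*(-8)⁴*(4 + 8 + (-1 - 8)²)⁴)² = (-8 + 16*4096*(4 + 8 + (-9)²)⁴)² = (-8 + 16*4096*(4 + 8 + 81)⁴)² = (-8 + 16*4096*93⁴)² = (-8 + 16*4096*74805201)² = (-8 + 4902433652736)² = 4902433652728² = 24033855719400000501841984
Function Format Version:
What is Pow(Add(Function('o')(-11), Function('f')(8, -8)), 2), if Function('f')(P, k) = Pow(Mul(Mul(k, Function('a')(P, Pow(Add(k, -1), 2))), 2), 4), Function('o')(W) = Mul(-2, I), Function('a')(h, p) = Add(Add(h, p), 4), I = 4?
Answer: 24033855719400000501841984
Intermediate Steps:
Function('a')(h, p) = Add(4, h, p)
Function('o')(W) = -8 (Function('o')(W) = Mul(-2, 4) = -8)
Function('f')(P, k) = Mul(16, Pow(k, 4), Pow(Add(4, P, Pow(Add(-1, k), 2)), 4)) (Function('f')(P, k) = Pow(Mul(Mul(k, Add(4, P, Pow(Add(k, -1), 2))), 2), 4) = Pow(Mul(Mul(k, Add(4, P, Pow(Add(-1, k), 2))), 2), 4) = Pow(Mul(2, k, Add(4, P, Pow(Add(-1, k), 2))), 4) = Mul(16, Pow(k, 4), Pow(Add(4, P, Pow(Add(-1, k), 2)), 4)))
Pow(Add(Function('o')(-11), Function('f')(8, -8)), 2) = Pow(Add(-8, Mul(16, Pow(-8, 4), Pow(Add(4, 8, Pow(Add(-1, -8), 2)), 4))), 2) = Pow(Add(-8, Mul(16, 4096, Pow(Add(4, 8, Pow(-9, 2)), 4))), 2) = Pow(Add(-8, Mul(16, 4096, Pow(Add(4, 8, 81), 4))), 2) = Pow(Add(-8, Mul(16, 4096, Pow(93, 4))), 2) = Pow(Add(-8, Mul(16, 4096, 74805201)), 2) = Pow(Add(-8, 4902433652736), 2) = Pow(4902433652728, 2) = 24033855719400000501841984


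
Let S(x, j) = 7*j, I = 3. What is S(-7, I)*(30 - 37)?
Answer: -147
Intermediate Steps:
S(-7, I)*(30 - 37) = (7*3)*(30 - 37) = 21*(-7) = -147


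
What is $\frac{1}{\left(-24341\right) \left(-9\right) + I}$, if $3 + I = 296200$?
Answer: $\frac{1}{515266} \approx 1.9407 \cdot 10^{-6}$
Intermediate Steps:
$I = 296197$ ($I = -3 + 296200 = 296197$)
$\frac{1}{\left(-24341\right) \left(-9\right) + I} = \frac{1}{\left(-24341\right) \left(-9\right) + 296197} = \frac{1}{219069 + 296197} = \frac{1}{515266}$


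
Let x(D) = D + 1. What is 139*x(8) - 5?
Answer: 1246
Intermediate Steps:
x(D) = 1 + D
139*x(8) - 5 = 139*(1 + 8) - 5 = 139*9 - 5 = 1251 - 5 = 1246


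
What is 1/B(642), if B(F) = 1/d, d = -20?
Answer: -20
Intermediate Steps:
B(F) = -1/20 (B(F) = 1/(-20) = -1/20)
1/B(642) = 1/(-1/20) = -20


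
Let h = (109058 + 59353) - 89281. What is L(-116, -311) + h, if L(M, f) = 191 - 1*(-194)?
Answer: 79515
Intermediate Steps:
L(M, f) = 385 (L(M, f) = 191 + 194 = 385)
h = 79130 (h = 168411 - 89281 = 79130)
L(-116, -311) + h = 385 + 79130 = 79515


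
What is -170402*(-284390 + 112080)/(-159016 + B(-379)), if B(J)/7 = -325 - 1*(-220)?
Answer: -29361968620/159751 ≈ -1.8380e+5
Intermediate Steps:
B(J) = -735 (B(J) = 7*(-325 - 1*(-220)) = 7*(-325 + 220) = 7*(-105) = -735)
-170402*(-284390 + 112080)/(-159016 + B(-379)) = -170402*(-284390 + 112080)/(-159016 - 735) = -170402/((-159751/(-172310))) = -170402/((-159751*(-1/172310))) = -170402/159751/172310 = -170402*172310/159751 = -29361968620/159751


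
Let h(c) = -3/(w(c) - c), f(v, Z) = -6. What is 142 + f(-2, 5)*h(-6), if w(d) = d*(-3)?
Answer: 571/4 ≈ 142.75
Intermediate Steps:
w(d) = -3*d
h(c) = 3/(4*c) (h(c) = -3/(-3*c - c) = -3*(-1/(4*c)) = -(-3)/(4*c) = 3/(4*c))
142 + f(-2, 5)*h(-6) = 142 - 9/(2*(-6)) = 142 - 9*(-1)/(2*6) = 142 - 6*(-1/8) = 142 + 3/4 = 571/4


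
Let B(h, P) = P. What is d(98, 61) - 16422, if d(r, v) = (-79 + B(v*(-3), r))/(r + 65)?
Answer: -2676767/163 ≈ -16422.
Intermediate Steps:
d(r, v) = (-79 + r)/(65 + r) (d(r, v) = (-79 + r)/(r + 65) = (-79 + r)/(65 + r))
d(98, 61) - 16422 = (-79 + 98)/(65 + 98) - 16422 = 19/163 - 16422 = -2676767/163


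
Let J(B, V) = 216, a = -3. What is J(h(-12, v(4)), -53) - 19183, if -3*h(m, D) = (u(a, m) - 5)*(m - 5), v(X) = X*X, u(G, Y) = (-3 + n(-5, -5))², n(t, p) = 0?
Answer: -18967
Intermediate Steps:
u(G, Y) = 9 (u(G, Y) = (-3 + 0)² = (-3)² = 9)
v(X) = X²
h(m, D) = 20/3 - 4*m/3 (h(m, D) = -(9 - 5)*(m - 5)/3 = -4*(-5 + m)/3 = -(-20 + 4*m)/3 = 20/3 - 4*m/3)
J(h(-12, v(4)), -53) - 19183 = 216 - 19183 = -18967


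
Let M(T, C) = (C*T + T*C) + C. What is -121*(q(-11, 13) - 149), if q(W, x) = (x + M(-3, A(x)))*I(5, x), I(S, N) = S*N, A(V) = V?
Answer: 427009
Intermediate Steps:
I(S, N) = N*S
M(T, C) = C + 2*C*T (M(T, C) = (C*T + C*T) + C = 2*C*T + C = C + 2*C*T)
q(W, x) = -20*x**2 (q(W, x) = (x + x*(1 + 2*(-3)))*(x*5) = (x + x*(1 - 6))*(5*x) = (x + x*(-5))*(5*x) = (x - 5*x)*(5*x) = (-4*x)*(5*x) = -20*x**2)
-121*(q(-11, 13) - 149) = -121*(-20*13**2 - 149) = -121*(-20*169 - 149) = -121*(-3380 - 149) = -121*(-3529) = 427009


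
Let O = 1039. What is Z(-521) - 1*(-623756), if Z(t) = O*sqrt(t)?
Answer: 623756 + 1039*I*sqrt(521) ≈ 6.2376e+5 + 23716.0*I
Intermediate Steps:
Z(t) = 1039*sqrt(t)
Z(-521) - 1*(-623756) = 1039*sqrt(-521) - 1*(-623756) = 1039*(I*sqrt(521)) + 623756 = 1039*I*sqrt(521) + 623756 = 623756 + 1039*I*sqrt(521)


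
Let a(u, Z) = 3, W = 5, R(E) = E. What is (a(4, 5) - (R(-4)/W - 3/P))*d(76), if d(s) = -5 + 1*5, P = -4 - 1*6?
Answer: 0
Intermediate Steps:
P = -10 (P = -4 - 6 = -10)
d(s) = 0 (d(s) = -5 + 5 = 0)
(a(4, 5) - (R(-4)/W - 3/P))*d(76) = (3 - (-4/5 - 3/(-10)))*0 = (3 - (-4*1/5 - 3*(-1/10)))*0 = (3 - (-4/5 + 3/10))*0 = (3 - 1*(-1/2))*0 = (3 + 1/2)*0 = (7/2)*0 = 0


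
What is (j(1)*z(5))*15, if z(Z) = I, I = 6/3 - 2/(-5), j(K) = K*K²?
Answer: 36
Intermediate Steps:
j(K) = K³
I = 12/5 (I = 6*(⅓) - 2*(-⅕) = 2 + ⅖ = 12/5 ≈ 2.4000)
z(Z) = 12/5
(j(1)*z(5))*15 = (1³*(12/5))*15 = (1*(12/5))*15 = (12/5)*15 = 36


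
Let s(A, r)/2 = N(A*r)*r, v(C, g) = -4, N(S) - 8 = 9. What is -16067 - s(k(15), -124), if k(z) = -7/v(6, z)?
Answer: -11851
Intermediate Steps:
N(S) = 17 (N(S) = 8 + 9 = 17)
k(z) = 7/4 (k(z) = -7/(-4) = -7*(-¼) = 7/4)
s(A, r) = 34*r (s(A, r) = 2*(17*r) = 34*r)
-16067 - s(k(15), -124) = -16067 - 34*(-124) = -16067 - 1*(-4216) = -16067 + 4216 = -11851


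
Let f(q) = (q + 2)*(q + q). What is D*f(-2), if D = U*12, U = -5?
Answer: 0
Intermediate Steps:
f(q) = 2*q*(2 + q) (f(q) = (2 + q)*(2*q) = 2*q*(2 + q))
D = -60 (D = -5*12 = -60)
D*f(-2) = -120*(-2)*(2 - 2) = -120*(-2)*0 = -60*0 = 0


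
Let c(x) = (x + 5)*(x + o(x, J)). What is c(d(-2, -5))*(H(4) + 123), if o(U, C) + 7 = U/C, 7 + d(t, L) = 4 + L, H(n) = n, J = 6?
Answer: 6223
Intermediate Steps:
d(t, L) = -3 + L (d(t, L) = -7 + (4 + L) = -3 + L)
o(U, C) = -7 + U/C
c(x) = (-7 + 7*x/6)*(5 + x) (c(x) = (x + 5)*(x + (-7 + x/6)) = (5 + x)*(x + (-7 + x*(⅙))) = (5 + x)*(x + (-7 + x/6)) = (5 + x)*(-7 + 7*x/6) = (-7 + 7*x/6)*(5 + x))
c(d(-2, -5))*(H(4) + 123) = (-35 - 7*(-3 - 5)/6 + 7*(-3 - 5)²/6)*(4 + 123) = (-35 - 7/6*(-8) + (7/6)*(-8)²)*127 = (-35 + 28/3 + (7/6)*64)*127 = (-35 + 28/3 + 224/3)*127 = 49*127 = 6223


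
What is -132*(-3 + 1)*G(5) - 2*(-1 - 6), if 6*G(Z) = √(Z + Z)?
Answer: 14 + 44*√10 ≈ 153.14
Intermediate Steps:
G(Z) = √2*√Z/6 (G(Z) = √(Z + Z)/6 = √(2*Z)/6 = (√2*√Z)/6 = √2*√Z/6)
-132*(-3 + 1)*G(5) - 2*(-1 - 6) = -132*(-3 + 1)*√2*√5/6 - 2*(-1 - 6) = -(-264)*√10/6 - 2*(-7) = -(-44)*√10 + 14 = 44*√10 + 14 = 14 + 44*√10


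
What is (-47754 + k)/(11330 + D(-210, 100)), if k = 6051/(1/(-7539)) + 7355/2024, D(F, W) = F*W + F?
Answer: 92428468477/19997120 ≈ 4622.1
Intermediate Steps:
D(F, W) = F + F*W
k = -92331814381/2024 (k = 6051/(-1/7539) + 7355*(1/2024) = 6051*(-7539) + 7355/2024 = -45618489 + 7355/2024 = -92331814381/2024 ≈ -4.5618e+7)
(-47754 + k)/(11330 + D(-210, 100)) = (-47754 - 92331814381/2024)/(11330 - 210*(1 + 100)) = -92428468477/(2024*(11330 - 210*101)) = -92428468477/(2024*(11330 - 21210)) = -92428468477/2024/(-9880) = -92428468477/2024*(-1/9880) = 92428468477/19997120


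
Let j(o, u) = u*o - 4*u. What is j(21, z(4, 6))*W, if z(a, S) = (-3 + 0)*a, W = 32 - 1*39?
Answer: 1428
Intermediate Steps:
W = -7 (W = 32 - 39 = -7)
z(a, S) = -3*a
j(o, u) = -4*u + o*u (j(o, u) = o*u - 4*u = -4*u + o*u)
j(21, z(4, 6))*W = ((-3*4)*(-4 + 21))*(-7) = -12*17*(-7) = -204*(-7) = 1428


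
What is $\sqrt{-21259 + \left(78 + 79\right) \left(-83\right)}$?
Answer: $3 i \sqrt{3810} \approx 185.18 i$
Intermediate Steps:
$\sqrt{-21259 + \left(78 + 79\right) \left(-83\right)} = \sqrt{-21259 + 157 \left(-83\right)} = \sqrt{-21259 - 13031} = \sqrt{-34290} = 3 i \sqrt{3810}$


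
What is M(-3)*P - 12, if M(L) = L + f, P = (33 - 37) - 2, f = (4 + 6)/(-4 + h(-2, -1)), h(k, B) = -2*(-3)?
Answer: -24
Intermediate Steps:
h(k, B) = 6
f = 5 (f = (4 + 6)/(-4 + 6) = 10/2 = 10*(½) = 5)
P = -6 (P = -4 - 2 = -6)
M(L) = 5 + L (M(L) = L + 5 = 5 + L)
M(-3)*P - 12 = (5 - 3)*(-6) - 12 = 2*(-6) - 12 = -12 - 12 = -24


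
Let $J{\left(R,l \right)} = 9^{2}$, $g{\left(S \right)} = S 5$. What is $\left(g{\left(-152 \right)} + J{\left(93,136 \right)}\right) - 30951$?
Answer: $-31630$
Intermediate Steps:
$g{\left(S \right)} = 5 S$
$J{\left(R,l \right)} = 81$
$\left(g{\left(-152 \right)} + J{\left(93,136 \right)}\right) - 30951 = \left(5 \left(-152\right) + 81\right) - 30951 = \left(-760 + 81\right) - 30951 = -679 - 30951 = -31630$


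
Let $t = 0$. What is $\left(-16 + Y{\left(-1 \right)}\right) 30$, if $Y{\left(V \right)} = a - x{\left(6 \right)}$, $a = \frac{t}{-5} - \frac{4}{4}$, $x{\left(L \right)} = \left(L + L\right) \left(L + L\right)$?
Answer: $-4830$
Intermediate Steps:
$x{\left(L \right)} = 4 L^{2}$ ($x{\left(L \right)} = 2 L 2 L = 4 L^{2}$)
$a = -1$ ($a = \frac{0}{-5} - \frac{4}{4} = 0 \left(- \frac{1}{5}\right) - 1 = 0 - 1 = -1$)
$Y{\left(V \right)} = -145$ ($Y{\left(V \right)} = -1 - 4 \cdot 6^{2} = -1 - 4 \cdot 36 = -1 - 144 = -145$)
$\left(-16 + Y{\left(-1 \right)}\right) 30 = \left(-16 - 145\right) 30 = \left(-161\right) 30 = -4830$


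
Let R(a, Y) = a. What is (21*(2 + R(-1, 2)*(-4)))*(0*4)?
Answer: 0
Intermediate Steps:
(21*(2 + R(-1, 2)*(-4)))*(0*4) = (21*(2 - 1*(-4)))*(0*4) = (21*(2 + 4))*0 = (21*6)*0 = 126*0 = 0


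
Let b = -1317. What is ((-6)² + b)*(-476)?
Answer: 609756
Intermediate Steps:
((-6)² + b)*(-476) = ((-6)² - 1317)*(-476) = (36 - 1317)*(-476) = -1281*(-476) = 609756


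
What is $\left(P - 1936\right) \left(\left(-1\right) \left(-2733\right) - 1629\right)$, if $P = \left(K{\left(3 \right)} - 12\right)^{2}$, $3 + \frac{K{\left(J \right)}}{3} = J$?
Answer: $-1978368$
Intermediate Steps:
$K{\left(J \right)} = -9 + 3 J$
$P = 144$ ($P = \left(\left(-9 + 3 \cdot 3\right) - 12\right)^{2} = \left(\left(-9 + 9\right) - 12\right)^{2} = \left(0 - 12\right)^{2} = \left(-12\right)^{2} = 144$)
$\left(P - 1936\right) \left(\left(-1\right) \left(-2733\right) - 1629\right) = \left(144 - 1936\right) \left(\left(-1\right) \left(-2733\right) - 1629\right) = - 1792 \left(2733 - 1629\right) = \left(-1792\right) 1104 = -1978368$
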